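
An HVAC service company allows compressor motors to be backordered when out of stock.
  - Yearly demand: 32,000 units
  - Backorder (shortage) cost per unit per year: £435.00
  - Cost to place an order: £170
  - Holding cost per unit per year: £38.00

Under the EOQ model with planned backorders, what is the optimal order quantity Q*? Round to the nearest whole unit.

Q* = √(2DS/H) · √((H + b)/b)
   = √(2 × 32,000 × 170 / 38) · √((38 + 435) / 435)
   = 535.085 × 1.0428 ≈ 557.97

558 units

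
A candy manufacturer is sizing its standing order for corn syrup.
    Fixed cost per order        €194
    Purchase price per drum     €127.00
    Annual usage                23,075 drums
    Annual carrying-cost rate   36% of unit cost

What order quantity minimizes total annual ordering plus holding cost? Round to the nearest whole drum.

Holding cost per drum per year: H = 36% × €127 = €45.7200
Q* = √(2·D·S / H) = √(2·23,075·194 / 45.72) = √195,824.6 ≈ 442.52

443 drums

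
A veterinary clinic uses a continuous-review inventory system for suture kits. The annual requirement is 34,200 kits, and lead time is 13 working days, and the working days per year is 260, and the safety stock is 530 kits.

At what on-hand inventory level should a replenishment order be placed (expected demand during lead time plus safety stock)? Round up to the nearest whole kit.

Daily demand d = 34,200 / 260 = 131.538 kits/day
Demand during lead time = 131.538 × 13 = 1,710.00
Reorder point = 1,710.00 + 530 = 2,240.00 → round up

2,240 kits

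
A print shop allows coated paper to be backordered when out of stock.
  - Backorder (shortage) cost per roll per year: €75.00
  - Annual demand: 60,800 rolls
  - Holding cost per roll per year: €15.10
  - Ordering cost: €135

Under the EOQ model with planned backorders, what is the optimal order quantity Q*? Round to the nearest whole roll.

1,143 rolls

Q* = √(2DS/H) · √((H + b)/b)
   = √(2 × 60,800 × 135 / 15.1) · √((15.1 + 75) / 75)
   = 1,042.666 × 1.0961 ≈ 1,142.82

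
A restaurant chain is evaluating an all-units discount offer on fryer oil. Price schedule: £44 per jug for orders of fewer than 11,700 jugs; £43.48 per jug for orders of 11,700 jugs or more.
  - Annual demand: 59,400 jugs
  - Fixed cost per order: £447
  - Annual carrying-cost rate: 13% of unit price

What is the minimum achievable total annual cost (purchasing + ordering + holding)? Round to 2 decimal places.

H₁ = 13%×£44 = £5.7200;  H₂ = 13%×£43.48 = £5.6524
EOQ₁ = √(2×59,400×447/5.7200) = 3,046.94  (< 11,700, feasible at tier 1)
EOQ₂ = √(2×59,400×447/5.6524) = 3,065.11  (< 11,700 → use Q = 11,700 at tier-2 price)
TC(tier 1 (EOQ₁), Q≈3,046.9) = £2,631,028.50
TC(tier 2, Q≈11,700.0) = £2,618,047.92
Minimum at tier 2: £2,618,047.92

£2,618,047.92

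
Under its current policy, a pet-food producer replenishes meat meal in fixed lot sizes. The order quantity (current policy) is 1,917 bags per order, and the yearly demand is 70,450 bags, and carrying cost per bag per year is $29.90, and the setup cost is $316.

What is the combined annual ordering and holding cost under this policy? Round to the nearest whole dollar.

Annual ordering cost = (D/Q)·S = (70,450/1,917) × 316 = $11,613.04
Annual holding cost  = (Q/2)·H = (1,917/2) × 29.9 = $28,659.15
Total = $11,613.04 + $28,659.15 = $40,272.19

$40,272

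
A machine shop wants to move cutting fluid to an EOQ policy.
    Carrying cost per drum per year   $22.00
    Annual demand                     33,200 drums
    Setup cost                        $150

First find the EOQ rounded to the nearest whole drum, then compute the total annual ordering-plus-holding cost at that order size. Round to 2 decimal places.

$14,802.70

Q* = √(2·D·S / H) = √(2·33,200·150 / 22) = √452,727.3 ≈ 672.85 → Q = 673 drums
Orders/yr = 33,200/673 = 49.331; ordering cost = 49.331 × $150 = $7,399.70
Average inventory = 673/2 = 336.5; holding cost = 336.5 × $22 = $7,403.00
Total = $7,399.70 + $7,403.00 = $14,802.70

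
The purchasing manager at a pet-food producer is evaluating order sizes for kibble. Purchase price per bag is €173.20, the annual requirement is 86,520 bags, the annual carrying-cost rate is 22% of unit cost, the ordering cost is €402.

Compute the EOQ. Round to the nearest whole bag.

1,351 bags

Carrying cost H = €173.2 × 22% = €38.1040/bag/yr
EOQ = √(2DS/H) = √(2 × 86,520 × 402 / 38.104)
    = √(1,825,584.72) ≈ 1,351.14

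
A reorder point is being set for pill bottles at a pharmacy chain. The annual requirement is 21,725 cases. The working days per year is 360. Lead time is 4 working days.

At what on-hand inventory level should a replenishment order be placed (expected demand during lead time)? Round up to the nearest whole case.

242 cases

Daily demand d = 21,725 / 360 = 60.347 cases/day
Demand during lead time = 60.347 × 4 = 241.39
Reorder point = 241.39 → round up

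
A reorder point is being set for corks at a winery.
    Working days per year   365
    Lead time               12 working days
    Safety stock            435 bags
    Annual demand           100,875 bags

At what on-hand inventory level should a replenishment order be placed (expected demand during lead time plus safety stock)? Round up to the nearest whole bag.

3,752 bags

Daily demand d = 100,875 / 365 = 276.370 bags/day
Demand during lead time = 276.370 × 12 = 3,316.44
Reorder point = 3,316.44 + 435 = 3,751.44 → round up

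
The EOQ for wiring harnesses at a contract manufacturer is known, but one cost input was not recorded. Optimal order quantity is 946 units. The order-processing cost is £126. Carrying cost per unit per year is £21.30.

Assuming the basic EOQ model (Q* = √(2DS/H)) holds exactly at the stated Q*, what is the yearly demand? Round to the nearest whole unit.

75,642 units per year

EOQ relation: Q² = 2DS/H, so rearrange for the unknown.
D = Q²H / (2S) = 946² × 21.3 / (2 × 126) = 75,641.71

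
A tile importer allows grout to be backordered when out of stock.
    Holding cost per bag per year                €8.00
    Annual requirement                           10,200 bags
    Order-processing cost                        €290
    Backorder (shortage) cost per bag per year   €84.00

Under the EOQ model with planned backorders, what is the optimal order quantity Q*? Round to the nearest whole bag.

Basic EOQ = √(2·10,200·290/8) = 859.942
Backorder adjustment √((H+b)/b) = √((8+84)/84) = 1.0465
Q* = 859.942 × 1.0465 ≈ 899.96

900 bags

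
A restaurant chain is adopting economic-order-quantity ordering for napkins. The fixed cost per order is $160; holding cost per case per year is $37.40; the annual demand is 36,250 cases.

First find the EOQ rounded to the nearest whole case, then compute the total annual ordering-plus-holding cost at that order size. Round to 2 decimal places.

Q* = √(2·D·S / H) = √(2·36,250·160 / 37.4) = √310,160.4 ≈ 556.92 → Q = 557 cases
Annual ordering cost = (D/Q)·S = (36,250/557) × 160 = $10,412.93
Annual holding cost  = (Q/2)·H = (557/2) × 37.4 = $10,415.90
Total = $10,412.93 + $10,415.90 = $20,828.83

$20,828.83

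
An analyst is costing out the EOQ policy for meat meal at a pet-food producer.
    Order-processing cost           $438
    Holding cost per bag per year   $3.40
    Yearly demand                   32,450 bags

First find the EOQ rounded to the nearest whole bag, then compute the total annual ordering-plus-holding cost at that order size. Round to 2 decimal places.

$9,831.03

Q* = √(2·D·S / H) = √(2·32,450·438 / 3.4) = √8,360,647.1 ≈ 2,891.48 → Q = 2,891 bags
Annual ordering cost = (D/Q)·S = (32,450/2,891) × 438 = $4,916.33
Annual holding cost  = (Q/2)·H = (2,891/2) × 3.4 = $4,914.70
Total = $4,916.33 + $4,914.70 = $9,831.03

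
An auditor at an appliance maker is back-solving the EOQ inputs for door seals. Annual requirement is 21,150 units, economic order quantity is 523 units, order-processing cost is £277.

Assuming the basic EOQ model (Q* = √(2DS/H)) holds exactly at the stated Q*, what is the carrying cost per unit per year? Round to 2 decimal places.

£42.84

Since Q* = (2DS/H)^½, squaring gives Q*²·H = 2DS.
H = 2DS / Q² = 2 × 21,150 × 277 / 523² = 42.8368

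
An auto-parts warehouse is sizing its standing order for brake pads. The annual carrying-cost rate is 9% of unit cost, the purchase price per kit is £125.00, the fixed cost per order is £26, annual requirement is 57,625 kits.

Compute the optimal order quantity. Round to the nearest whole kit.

516 kits

Carrying cost H = £125 × 9% = £11.2500/kit/yr
Q* = √(2·D·S / H) = √(2·57,625·26 / 11.25) = √266,355.6 ≈ 516.10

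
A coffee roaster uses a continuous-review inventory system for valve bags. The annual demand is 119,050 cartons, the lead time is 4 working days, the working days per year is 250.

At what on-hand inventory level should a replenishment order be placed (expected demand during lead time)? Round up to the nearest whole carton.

1,905 cartons

Daily demand d = 119,050 / 250 = 476.200 cartons/day
Demand during lead time = 476.200 × 4 = 1,904.80
Reorder point = 1,904.80 → round up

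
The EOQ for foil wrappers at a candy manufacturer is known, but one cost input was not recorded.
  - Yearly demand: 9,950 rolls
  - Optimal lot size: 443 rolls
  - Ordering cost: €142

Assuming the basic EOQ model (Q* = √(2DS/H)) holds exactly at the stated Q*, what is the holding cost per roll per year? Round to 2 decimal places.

From Q* = √(2DS/H) ⇒ Q*² = 2DS/H.
H = 2DS / Q² = 2 × 9,950 × 142 / 443² = 14.3991

€14.40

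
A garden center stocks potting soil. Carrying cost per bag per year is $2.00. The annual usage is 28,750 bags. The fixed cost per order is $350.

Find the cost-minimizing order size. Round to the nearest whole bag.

2DS/H = 2·28,750·350/2 = 10,062,500.00
EOQ = √10,062,500.00 ≈ 3,172.14

3,172 bags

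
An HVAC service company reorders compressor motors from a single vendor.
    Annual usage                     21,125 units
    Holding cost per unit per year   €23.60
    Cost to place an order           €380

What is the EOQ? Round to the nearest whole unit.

Q* = √(2·D·S / H) = √(2·21,125·380 / 23.6) = √680,296.6 ≈ 824.80

825 units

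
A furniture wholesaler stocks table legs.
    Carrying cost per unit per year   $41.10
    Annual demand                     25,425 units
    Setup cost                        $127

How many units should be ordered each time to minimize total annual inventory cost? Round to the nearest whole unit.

Q* = √(2·D·S / H) = √(2·25,425·127 / 41.1) = √157,127.7 ≈ 396.39

396 units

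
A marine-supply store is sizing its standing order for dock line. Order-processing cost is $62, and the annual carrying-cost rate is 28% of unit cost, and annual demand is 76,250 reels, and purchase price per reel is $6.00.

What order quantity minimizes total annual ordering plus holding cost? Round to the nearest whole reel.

Holding cost per reel per year: H = 28% × $6 = $1.6800
2DS/H = 2·76,250·62/1.68 = 5,627,976.19
EOQ = √5,627,976.19 ≈ 2,372.34

2,372 reels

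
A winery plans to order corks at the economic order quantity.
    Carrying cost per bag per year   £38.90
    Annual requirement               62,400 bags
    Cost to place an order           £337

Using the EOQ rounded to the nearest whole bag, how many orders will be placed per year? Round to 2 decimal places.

60.00 orders per year

Q* = √(2·D·S / H) = √(2·62,400·337 / 38.9) = √1,081,172.2 ≈ 1,039.79 → Q = 1,040
N = D/Q = 62,400/1,040 ≈ 60.000 orders/yr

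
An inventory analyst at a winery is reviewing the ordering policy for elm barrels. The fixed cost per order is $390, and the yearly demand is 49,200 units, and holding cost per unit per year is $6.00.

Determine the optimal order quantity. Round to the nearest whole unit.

2,529 units

Optimal lot size Q* = (2 × 49,200 × $390 / $6)^½ ≈ 2,529.03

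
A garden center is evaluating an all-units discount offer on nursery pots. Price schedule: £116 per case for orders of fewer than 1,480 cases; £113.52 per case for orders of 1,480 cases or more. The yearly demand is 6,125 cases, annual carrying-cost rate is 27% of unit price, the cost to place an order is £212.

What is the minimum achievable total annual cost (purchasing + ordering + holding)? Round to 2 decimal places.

H₁ = 27%×£116 = £31.3200;  H₂ = 27%×£113.52 = £30.6504
EOQ₁ = √(2×6,125×212/31.3200) = 287.96  (< 1,480, feasible at tier 1)
EOQ₂ = √(2×6,125×212/30.6504) = 291.08  (< 1,480 → use Q = 1,480 at tier-2 price)
TC(tier 1 (EOQ₁), Q≈288.0) = £719,518.76
TC(tier 2, Q≈1,480.0) = £718,868.66
Minimum at tier 2: £718,868.66

£718,868.66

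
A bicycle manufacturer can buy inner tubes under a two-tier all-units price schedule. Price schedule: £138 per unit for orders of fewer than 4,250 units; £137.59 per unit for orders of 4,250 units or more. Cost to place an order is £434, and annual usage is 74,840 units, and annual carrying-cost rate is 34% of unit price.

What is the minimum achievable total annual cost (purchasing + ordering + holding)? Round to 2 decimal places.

£10,383,128.48

H₁ = 34%×£138 = £46.9200;  H₂ = 34%×£137.59 = £46.7806
EOQ₁ = √(2×74,840×434/46.9200) = 1,176.65  (< 4,250, feasible at tier 1)
EOQ₂ = √(2×74,840×434/46.7806) = 1,178.40  (< 4,250 → use Q = 4,250 at tier-2 price)
TC(tier 1 (EOQ₁), Q≈1,176.7) = £10,383,128.48
TC(tier 2, Q≈4,250.0) = £10,404,286.86
Minimum at tier 1 (EOQ₁): £10,383,128.48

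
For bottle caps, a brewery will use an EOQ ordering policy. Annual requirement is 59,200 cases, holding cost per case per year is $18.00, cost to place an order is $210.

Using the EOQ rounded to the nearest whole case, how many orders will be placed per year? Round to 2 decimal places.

Q* = √(2·D·S / H) = √(2·59,200·210 / 18) = √1,381,333.3 ≈ 1,175.30 → Q = 1,175
Orders per year = D/Q = 59,200 / 1,175 = 50.383

50.38 orders per year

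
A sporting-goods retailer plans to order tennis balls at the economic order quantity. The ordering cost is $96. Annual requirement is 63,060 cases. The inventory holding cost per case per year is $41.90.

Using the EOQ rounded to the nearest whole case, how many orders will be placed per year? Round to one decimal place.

117.2 orders per year

EOQ = √(2DS/H) = √(2 × 63,060 × 96 / 41.9)
    = √(288,962.29) ≈ 537.55 → Q = 538
Orders per year = D/Q = 63,060 / 538 = 117.212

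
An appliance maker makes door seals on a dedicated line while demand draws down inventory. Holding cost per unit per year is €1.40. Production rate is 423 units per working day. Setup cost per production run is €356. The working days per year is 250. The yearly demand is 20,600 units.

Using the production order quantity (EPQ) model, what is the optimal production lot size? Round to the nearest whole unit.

d = 20,600/250 = 82.4000 units/day;  effective holding cost H(1 − d/p) = 1.4·(1 − 82.4000/423) = 1.12728
Q* = √(2DS / H_eff) = √(2·20,600·356 / 1.12728) ≈ 3,607.09

3,607 units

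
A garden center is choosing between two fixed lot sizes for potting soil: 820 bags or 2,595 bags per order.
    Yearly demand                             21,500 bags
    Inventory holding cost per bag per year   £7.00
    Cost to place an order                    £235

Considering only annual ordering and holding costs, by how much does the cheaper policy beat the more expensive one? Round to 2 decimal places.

£1,997.93

For each Q, cost = (D/Q)·S + (Q/2)·H.
TC(820) = (21,500/820)×235 + (820/2)×7 = £9,031.59
TC(2,595) = (21,500/2,595)×235 + (2,595/2)×7 = £11,029.51
|ΔTC| = |£9,031.59 − £11,029.51| = £1,997.93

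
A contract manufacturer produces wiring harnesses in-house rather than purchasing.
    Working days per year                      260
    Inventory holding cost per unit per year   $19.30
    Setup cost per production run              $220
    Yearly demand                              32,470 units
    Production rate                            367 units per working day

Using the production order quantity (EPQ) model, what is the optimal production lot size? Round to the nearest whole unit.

1,059 units

d = 32,470/260 = 124.8846 units/day;  effective holding cost H(1 − d/p) = 19.3·(1 − 124.8846/367) = 12.73250
Q* = √(2DS / H_eff) = √(2·32,470·220 / 12.73250) ≈ 1,059.28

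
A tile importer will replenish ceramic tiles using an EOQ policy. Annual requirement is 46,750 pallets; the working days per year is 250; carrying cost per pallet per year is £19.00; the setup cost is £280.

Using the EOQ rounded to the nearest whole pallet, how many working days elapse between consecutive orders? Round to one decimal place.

6.3 days

2DS/H = 2·46,750·280/19 = 1,377,894.74
EOQ = √1,377,894.74 ≈ 1,173.84 → Q = 1,174 pallets
Days between orders = 250 / (D/Q) = 250 / 39.821 ≈ 6.278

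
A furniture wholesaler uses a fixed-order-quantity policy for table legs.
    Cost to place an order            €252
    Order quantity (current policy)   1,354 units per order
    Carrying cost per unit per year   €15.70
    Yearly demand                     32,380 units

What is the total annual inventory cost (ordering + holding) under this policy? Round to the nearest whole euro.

€16,655

Ordering: D/Q × S = 32,380/1,354 × €252 = €6,026.41
Holding:  Q/2 × H = 1,354/2 × €15.7 = €10,628.90
Total = €6,026.41 + €10,628.90 = €16,655.31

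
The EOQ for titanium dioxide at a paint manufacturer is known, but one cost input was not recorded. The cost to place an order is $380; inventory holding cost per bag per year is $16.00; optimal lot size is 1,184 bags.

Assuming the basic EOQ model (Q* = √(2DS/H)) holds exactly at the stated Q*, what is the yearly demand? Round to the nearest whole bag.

29,513 bags per year

Since Q* = (2DS/H)^½, squaring gives Q*²·H = 2DS.
D = Q²H / (2S) = 1,184² × 16 / (2 × 380) = 29,512.76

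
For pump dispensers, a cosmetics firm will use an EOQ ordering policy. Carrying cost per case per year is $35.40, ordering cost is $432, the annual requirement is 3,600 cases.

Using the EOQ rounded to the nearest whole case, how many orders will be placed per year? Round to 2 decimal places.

Q* = √(2·D·S / H) = √(2·3,600·432 / 35.4) = √87,864.4 ≈ 296.42 → Q = 296
Orders per year = D/Q = 3,600 / 296 = 12.162

12.16 orders per year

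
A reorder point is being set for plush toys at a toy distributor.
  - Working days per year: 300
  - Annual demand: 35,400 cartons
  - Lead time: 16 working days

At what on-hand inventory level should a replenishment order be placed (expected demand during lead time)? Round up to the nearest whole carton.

1,888 cartons

Daily demand d = 35,400 / 300 = 118.000 cartons/day
Demand during lead time = 118.000 × 16 = 1,888.00
Reorder point = 1,888.00 → round up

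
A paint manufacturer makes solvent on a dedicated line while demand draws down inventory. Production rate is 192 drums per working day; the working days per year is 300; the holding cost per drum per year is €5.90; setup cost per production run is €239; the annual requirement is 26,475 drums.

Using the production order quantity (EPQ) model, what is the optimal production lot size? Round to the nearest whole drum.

1,992 drums

d = 26,475/300 = 88.2500 drums/day;  effective holding cost H(1 − d/p) = 5.9·(1 − 88.2500/192) = 3.18815
Q* = √(2DS / H_eff) = √(2·26,475·239 / 3.18815) ≈ 1,992.34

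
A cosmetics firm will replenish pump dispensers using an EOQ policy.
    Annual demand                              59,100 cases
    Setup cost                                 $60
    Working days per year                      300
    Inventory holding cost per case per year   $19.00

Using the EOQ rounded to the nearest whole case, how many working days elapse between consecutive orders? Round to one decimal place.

Optimal lot size Q* = (2 × 59,100 × $60 / $19)^½ ≈ 610.95 → Q = 611 cases
Days between orders = 300 / (D/Q) = 300 / 96.727 ≈ 3.102

3.1 days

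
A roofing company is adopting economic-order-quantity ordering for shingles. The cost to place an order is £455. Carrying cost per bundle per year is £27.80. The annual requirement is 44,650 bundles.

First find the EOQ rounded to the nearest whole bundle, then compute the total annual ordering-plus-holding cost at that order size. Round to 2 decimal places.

EOQ = √(2DS/H) = √(2 × 44,650 × 455 / 27.8)
    = √(1,461,564.75) ≈ 1,208.95 → Q = 1,209 bundles
Annual ordering cost = (D/Q)·S = (44,650/1,209) × 455 = £16,803.76
Annual holding cost  = (Q/2)·H = (1,209/2) × 27.8 = £16,805.10
Total = £16,803.76 + £16,805.10 = £33,608.86

£33,608.86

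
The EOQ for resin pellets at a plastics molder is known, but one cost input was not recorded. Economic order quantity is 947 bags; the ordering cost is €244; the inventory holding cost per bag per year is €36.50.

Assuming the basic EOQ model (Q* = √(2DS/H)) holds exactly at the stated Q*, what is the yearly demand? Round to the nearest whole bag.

67,077 bags per year

EOQ relation: Q² = 2DS/H, so rearrange for the unknown.
D = Q²H / (2S) = 947² × 36.5 / (2 × 244) = 67,076.90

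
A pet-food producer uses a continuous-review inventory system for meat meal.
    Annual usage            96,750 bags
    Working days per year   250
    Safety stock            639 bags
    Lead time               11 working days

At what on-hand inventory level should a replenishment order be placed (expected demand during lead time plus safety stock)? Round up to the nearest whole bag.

4,896 bags

Daily demand d = 96,750 / 250 = 387.000 bags/day
Demand during lead time = 387.000 × 11 = 4,257.00
Reorder point = 4,257.00 + 639 = 4,896.00 → round up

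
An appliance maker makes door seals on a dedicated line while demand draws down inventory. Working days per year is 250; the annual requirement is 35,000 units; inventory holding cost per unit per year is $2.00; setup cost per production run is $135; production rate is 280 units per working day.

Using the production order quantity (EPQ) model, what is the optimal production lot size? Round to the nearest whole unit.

3,074 units

Daily demand d = 35,000/250 = 140.000; p = 280; 1 − d/p = 0.50000
EPQ = √(2DS / (H(1 − d/p)))
    = √(2 × 35,000 × 135 / (2 × 0.50000)) ≈ 3,074.09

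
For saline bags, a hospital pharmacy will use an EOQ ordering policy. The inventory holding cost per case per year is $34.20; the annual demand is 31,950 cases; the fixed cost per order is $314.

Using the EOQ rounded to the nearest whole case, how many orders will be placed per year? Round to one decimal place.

2DS/H = 2·31,950·314/34.2 = 586,684.21
EOQ = √586,684.21 ≈ 765.95 → Q = 766
Orders per year = D/Q = 31,950 / 766 = 41.710

41.7 orders per year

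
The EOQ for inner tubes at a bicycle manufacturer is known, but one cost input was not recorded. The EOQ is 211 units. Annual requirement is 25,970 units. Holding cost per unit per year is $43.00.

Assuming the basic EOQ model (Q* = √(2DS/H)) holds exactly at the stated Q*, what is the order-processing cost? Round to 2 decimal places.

$36.86

From Q* = √(2DS/H) ⇒ Q*² = 2DS/H.
S = Q²H / (2D) = 211² × 43 / (2 × 25,970) = 36.8580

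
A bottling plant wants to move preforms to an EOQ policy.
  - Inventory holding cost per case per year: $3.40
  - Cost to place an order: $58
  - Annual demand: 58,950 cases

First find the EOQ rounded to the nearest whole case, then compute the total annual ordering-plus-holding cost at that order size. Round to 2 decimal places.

Q* = √(2·D·S / H) = √(2·58,950·58 / 3.4) = √2,011,235.3 ≈ 1,418.18 → Q = 1,418 cases
Orders/yr = 58,950/1,418 = 41.573; ordering cost = 41.573 × $58 = $2,411.21
Average inventory = 1,418/2 = 709; holding cost = 709 × $3.4 = $2,410.60
Total = $2,411.21 + $2,410.60 = $4,821.81

$4,821.81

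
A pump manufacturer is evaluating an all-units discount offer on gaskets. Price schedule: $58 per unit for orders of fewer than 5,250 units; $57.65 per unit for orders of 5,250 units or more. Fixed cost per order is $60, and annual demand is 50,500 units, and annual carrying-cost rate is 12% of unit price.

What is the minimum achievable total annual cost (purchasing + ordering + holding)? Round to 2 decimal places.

H₁ = 12%×$58 = $6.9600;  H₂ = 12%×$57.65 = $6.9180
EOQ₁ = √(2×50,500×60/6.9600) = 933.11  (< 5,250, feasible at tier 1)
EOQ₂ = √(2×50,500×60/6.9180) = 935.94  (< 5,250 → use Q = 5,250 at tier-2 price)
TC(tier 1 (EOQ₁), Q≈933.1) = $2,935,494.43
TC(tier 2, Q≈5,250.0) = $2,930,061.89
Minimum at tier 2: $2,930,061.89

$2,930,061.89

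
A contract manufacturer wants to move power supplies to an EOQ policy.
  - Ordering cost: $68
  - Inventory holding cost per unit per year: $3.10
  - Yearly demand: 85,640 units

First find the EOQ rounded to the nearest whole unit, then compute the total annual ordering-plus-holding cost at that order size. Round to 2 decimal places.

$6,008.81

Optimal lot size Q* = (2 × 85,640 × $68 / $3.1)^½ ≈ 1,938.33 → Q = 1,938 units
Annual ordering cost = (D/Q)·S = (85,640/1,938) × 68 = $3,004.91
Annual holding cost  = (Q/2)·H = (1,938/2) × 3.1 = $3,003.90
Total = $3,004.91 + $3,003.90 = $6,008.81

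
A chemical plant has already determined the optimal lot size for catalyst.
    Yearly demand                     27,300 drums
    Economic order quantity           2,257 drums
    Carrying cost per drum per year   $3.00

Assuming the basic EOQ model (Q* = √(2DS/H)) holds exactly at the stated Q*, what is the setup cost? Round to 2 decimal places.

$279.89

Since Q* = (2DS/H)^½, squaring gives Q*²·H = 2DS.
S = Q²H / (2D) = 2,257² × 3 / (2 × 27,300) = 279.8928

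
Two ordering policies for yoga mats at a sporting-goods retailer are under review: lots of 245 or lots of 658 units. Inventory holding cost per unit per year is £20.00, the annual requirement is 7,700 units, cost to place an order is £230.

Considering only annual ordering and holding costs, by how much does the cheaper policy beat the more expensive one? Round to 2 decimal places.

Annual cost at Q: ordering D·S/Q plus holding Q·H/2.
TC(245) = (7,700/245)×230 + (245/2)×20 = £9,678.57
TC(658) = (7,700/658)×230 + (658/2)×20 = £9,271.49
Lots of 658 are cheaper by £407.08.

£407.08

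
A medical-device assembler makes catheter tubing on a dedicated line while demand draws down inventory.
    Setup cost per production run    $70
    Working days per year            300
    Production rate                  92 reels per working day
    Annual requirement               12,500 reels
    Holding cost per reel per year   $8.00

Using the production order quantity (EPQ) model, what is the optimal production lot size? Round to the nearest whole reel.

632 reels

d = 12,500/300 = 41.6667 reels/day;  effective holding cost H(1 − d/p) = 8·(1 − 41.6667/92) = 4.37681
Q* = √(2DS / H_eff) = √(2·12,500·70 / 4.37681) ≈ 632.32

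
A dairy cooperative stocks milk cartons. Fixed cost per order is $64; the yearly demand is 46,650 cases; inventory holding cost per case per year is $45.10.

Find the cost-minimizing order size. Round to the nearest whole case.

2DS/H = 2·46,650·64/45.1 = 132,399.11
EOQ = √132,399.11 ≈ 363.87

364 cases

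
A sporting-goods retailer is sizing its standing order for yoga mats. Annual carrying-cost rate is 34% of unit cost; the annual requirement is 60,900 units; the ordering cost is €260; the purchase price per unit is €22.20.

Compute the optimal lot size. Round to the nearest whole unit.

2,048 units

H = i·C = 0.34 × €22.2 = €7.5480 per unit-year
2DS/H = 2·60,900·260/7.548 = 4,195,548.49
EOQ = √4,195,548.49 ≈ 2,048.30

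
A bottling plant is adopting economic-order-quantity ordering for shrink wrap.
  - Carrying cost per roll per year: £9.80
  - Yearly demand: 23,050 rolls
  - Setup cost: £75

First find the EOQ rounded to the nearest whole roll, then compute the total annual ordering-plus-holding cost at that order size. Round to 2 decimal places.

Optimal lot size Q* = (2 × 23,050 × £75 / £9.8)^½ ≈ 593.97 → Q = 594 rolls
Orders/yr = 23,050/594 = 38.805; ordering cost = 38.805 × £75 = £2,910.35
Average inventory = 594/2 = 297; holding cost = 297 × £9.8 = £2,910.60
Total = £2,910.35 + £2,910.60 = £5,820.95

£5,820.95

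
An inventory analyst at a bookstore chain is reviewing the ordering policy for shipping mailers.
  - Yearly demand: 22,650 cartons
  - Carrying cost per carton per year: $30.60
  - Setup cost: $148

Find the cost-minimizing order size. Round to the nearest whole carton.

Q* = √(2·D·S / H) = √(2·22,650·148 / 30.6) = √219,098.0 ≈ 468.08

468 cartons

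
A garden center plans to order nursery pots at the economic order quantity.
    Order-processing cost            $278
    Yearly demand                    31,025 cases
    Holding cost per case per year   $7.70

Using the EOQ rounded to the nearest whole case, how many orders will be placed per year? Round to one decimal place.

Optimal lot size Q* = (2 × 31,025 × $278 / $7.7)^½ ≈ 1,496.75 → Q = 1,497
Orders per year = D/Q = 31,025 / 1,497 = 20.725

20.7 orders per year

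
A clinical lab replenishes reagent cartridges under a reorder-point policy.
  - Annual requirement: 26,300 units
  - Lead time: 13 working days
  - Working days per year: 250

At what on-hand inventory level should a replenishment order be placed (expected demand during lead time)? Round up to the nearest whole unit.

Daily demand d = 26,300 / 250 = 105.200 units/day
Demand during lead time = 105.200 × 13 = 1,367.60
Reorder point = 1,367.60 → round up

1,368 units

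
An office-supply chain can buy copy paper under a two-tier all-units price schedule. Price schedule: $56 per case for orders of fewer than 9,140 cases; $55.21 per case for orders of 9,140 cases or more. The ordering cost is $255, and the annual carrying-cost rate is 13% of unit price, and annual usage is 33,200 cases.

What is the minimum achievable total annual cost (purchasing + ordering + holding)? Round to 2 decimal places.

$1,866,698.52

H₁ = 13%×$56 = $7.2800;  H₂ = 13%×$55.21 = $7.1773
EOQ₁ = √(2×33,200×255/7.2800) = 1,525.07  (< 9,140, feasible at tier 1)
EOQ₂ = √(2×33,200×255/7.1773) = 1,535.94  (< 9,140 → use Q = 9,140 at tier-2 price)
TC(tier 1 (EOQ₁), Q≈1,525.1) = $1,870,302.48
TC(tier 2, Q≈9,140.0) = $1,866,698.52
Minimum at tier 2: $1,866,698.52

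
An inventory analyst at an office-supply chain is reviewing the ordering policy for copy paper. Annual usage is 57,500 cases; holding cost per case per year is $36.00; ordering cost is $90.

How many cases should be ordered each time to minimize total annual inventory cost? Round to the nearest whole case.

536 cases

Optimal lot size Q* = (2 × 57,500 × $90 / $36)^½ ≈ 536.19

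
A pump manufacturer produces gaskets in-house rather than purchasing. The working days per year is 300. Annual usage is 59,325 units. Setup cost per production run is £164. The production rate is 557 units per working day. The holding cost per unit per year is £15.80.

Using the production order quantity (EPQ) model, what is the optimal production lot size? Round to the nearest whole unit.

1,382 units

Daily demand d = 59,325/300 = 197.750; p = 557; 1 − d/p = 0.64497
EPQ = √(2DS / (H(1 − d/p)))
    = √(2 × 59,325 × 164 / (15.8 × 0.64497)) ≈ 1,381.84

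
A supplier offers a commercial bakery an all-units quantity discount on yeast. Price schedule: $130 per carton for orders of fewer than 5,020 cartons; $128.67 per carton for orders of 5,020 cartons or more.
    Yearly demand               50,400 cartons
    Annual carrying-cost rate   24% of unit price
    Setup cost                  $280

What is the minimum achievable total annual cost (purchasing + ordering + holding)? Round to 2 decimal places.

H₁ = 24%×$130 = $31.2000;  H₂ = 24%×$128.67 = $30.8808
EOQ₁ = √(2×50,400×280/31.2000) = 951.11  (< 5,020, feasible at tier 1)
EOQ₂ = √(2×50,400×280/30.8808) = 956.02  (< 5,020 → use Q = 5,020 at tier-2 price)
TC(tier 1 (EOQ₁), Q≈951.1) = $6,581,674.72
TC(tier 2, Q≈5,020.0) = $6,565,289.96
Minimum at tier 2: $6,565,289.96

$6,565,289.96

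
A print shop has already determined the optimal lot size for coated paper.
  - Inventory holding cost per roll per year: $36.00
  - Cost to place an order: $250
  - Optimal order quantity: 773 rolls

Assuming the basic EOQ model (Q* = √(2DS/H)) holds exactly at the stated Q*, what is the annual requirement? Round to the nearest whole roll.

43,022 rolls per year

From Q* = √(2DS/H) ⇒ Q*² = 2DS/H.
D = Q²H / (2S) = 773² × 36 / (2 × 250) = 43,022.09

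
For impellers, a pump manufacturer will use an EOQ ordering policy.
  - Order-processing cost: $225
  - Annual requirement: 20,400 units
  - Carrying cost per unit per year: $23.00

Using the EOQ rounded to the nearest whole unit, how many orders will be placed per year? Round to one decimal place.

2DS/H = 2·20,400·225/23 = 399,130.43
EOQ = √399,130.43 ≈ 631.77 → Q = 632
Orders per year = D/Q = 20,400 / 632 = 32.278

32.3 orders per year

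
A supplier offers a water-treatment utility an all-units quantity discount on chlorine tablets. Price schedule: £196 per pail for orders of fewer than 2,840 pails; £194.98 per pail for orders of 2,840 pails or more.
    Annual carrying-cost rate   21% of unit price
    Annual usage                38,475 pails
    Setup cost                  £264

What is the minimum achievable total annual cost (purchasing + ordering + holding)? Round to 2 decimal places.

£7,563,575.09

H₁ = 21%×£196 = £41.1600;  H₂ = 21%×£194.98 = £40.9458
EOQ₁ = √(2×38,475×264/41.1600) = 702.54  (< 2,840, feasible at tier 1)
EOQ₂ = √(2×38,475×264/40.9458) = 704.37  (< 2,840 → use Q = 2,840 at tier-2 price)
TC(tier 1 (EOQ₁), Q≈702.5) = £7,570,016.38
TC(tier 2, Q≈2,840.0) = £7,563,575.09
Minimum at tier 2: £7,563,575.09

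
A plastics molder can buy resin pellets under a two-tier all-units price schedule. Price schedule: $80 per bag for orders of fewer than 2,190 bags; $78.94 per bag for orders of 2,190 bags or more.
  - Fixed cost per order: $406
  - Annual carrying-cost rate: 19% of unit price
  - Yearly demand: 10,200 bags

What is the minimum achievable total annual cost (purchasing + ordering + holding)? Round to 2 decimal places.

H₁ = 19%×$80 = $15.2000;  H₂ = 19%×$78.94 = $14.9986
EOQ₁ = √(2×10,200×406/15.2000) = 738.17  (< 2,190, feasible at tier 1)
EOQ₂ = √(2×10,200×406/14.9986) = 743.11  (< 2,190 → use Q = 2,190 at tier-2 price)
TC(tier 1 (EOQ₁), Q≈738.2) = $827,220.18
TC(tier 2, Q≈2,190.0) = $823,502.43
Minimum at tier 2: $823,502.43

$823,502.43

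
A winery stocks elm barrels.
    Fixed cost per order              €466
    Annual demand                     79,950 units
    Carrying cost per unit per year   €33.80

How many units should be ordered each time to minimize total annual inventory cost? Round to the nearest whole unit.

2DS/H = 2·79,950·466/33.8 = 2,204,538.46
EOQ = √2,204,538.46 ≈ 1,484.77

1,485 units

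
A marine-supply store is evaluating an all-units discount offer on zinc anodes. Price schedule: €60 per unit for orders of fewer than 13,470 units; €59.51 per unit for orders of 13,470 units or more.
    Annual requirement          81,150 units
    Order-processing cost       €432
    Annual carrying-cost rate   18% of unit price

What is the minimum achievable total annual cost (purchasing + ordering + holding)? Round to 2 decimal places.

H₁ = 18%×€60 = €10.8000;  H₂ = 18%×€59.51 = €10.7118
EOQ₁ = √(2×81,150×432/10.8000) = 2,547.94  (< 13,470, feasible at tier 1)
EOQ₂ = √(2×81,150×432/10.7118) = 2,558.41  (< 13,470 → use Q = 13,470 at tier-2 price)
TC(tier 1 (EOQ₁), Q≈2,547.9) = €4,896,517.76
TC(tier 2, Q≈13,470.0) = €4,903,983.06
Minimum at tier 1 (EOQ₁): €4,896,517.76

€4,896,517.76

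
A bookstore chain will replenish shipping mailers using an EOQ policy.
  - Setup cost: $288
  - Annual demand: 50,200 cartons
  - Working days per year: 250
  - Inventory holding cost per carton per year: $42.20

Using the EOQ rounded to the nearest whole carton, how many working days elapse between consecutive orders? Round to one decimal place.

Optimal lot size Q* = (2 × 50,200 × $288 / $42.2)^½ ≈ 827.76 → Q = 828 cartons
Days between orders = 250 / (D/Q) = 250 / 60.628 ≈ 4.124

4.1 days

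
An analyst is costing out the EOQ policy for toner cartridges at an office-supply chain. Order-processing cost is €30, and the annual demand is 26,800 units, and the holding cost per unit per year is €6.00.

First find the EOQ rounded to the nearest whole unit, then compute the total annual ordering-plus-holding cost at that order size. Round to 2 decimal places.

€3,106.12

Q* = √(2·D·S / H) = √(2·26,800·30 / 6) = √268,000.0 ≈ 517.69 → Q = 518 units
Annual ordering cost = (D/Q)·S = (26,800/518) × 30 = €1,552.12
Annual holding cost  = (Q/2)·H = (518/2) × 6 = €1,554.00
Total = €1,552.12 + €1,554.00 = €3,106.12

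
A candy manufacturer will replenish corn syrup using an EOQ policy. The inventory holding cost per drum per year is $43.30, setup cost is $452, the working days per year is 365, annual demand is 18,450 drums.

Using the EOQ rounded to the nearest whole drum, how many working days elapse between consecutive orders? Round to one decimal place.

12.3 days

Optimal lot size Q* = (2 × 18,450 × $452 / $43.3)^½ ≈ 620.64 → Q = 621 drums
Cycle time = (working days × Q)/D = (365 × 621) / 18,450 = 12.285 days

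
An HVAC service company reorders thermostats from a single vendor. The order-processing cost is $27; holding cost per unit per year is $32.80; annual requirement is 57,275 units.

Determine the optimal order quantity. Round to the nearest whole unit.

307 units

Optimal lot size Q* = (2 × 57,275 × $27 / $32.8)^½ ≈ 307.07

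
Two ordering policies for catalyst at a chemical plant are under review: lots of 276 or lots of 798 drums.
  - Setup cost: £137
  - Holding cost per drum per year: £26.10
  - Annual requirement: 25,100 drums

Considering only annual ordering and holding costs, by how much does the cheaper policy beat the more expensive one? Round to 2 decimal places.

£1,337.81

For each Q, cost = (D/Q)·S + (Q/2)·H.
TC(276) = (25,100/276)×137 + (276/2)×26.1 = £16,060.86
TC(798) = (25,100/798)×137 + (798/2)×26.1 = £14,723.05
Lots of 798 are cheaper by £1,337.81.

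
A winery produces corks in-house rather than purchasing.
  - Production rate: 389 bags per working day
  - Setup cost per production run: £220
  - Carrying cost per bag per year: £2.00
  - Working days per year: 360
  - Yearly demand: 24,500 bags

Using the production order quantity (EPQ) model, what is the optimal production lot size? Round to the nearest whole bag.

2,556 bags

Daily demand d = 24,500/360 = 68.056; p = 389; 1 − d/p = 0.82505
EPQ = √(2DS / (H(1 − d/p)))
    = √(2 × 24,500 × 220 / (2 × 0.82505)) ≈ 2,555.96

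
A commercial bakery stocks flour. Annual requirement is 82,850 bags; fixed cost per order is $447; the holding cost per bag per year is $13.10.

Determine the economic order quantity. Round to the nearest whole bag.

Optimal lot size Q* = (2 × 82,850 × $447 / $13.1)^½ ≈ 2,377.82

2,378 bags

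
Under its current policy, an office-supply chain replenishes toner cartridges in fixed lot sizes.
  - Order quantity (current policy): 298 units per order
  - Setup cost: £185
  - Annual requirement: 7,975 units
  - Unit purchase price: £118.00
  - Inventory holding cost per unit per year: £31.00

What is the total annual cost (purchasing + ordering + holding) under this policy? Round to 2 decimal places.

Orders/yr = 7,975/298 = 26.762; ordering cost = 26.762 × £185 = £4,950.92
Average inventory = 298/2 = 149; holding cost = 149 × £31 = £4,619.00
Purchase cost = D·C = 7,975 × 118 = £941,050.00
Total = £4,950.92 + £4,619.00 + £941,050.00 = £950,619.92

£950,619.92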